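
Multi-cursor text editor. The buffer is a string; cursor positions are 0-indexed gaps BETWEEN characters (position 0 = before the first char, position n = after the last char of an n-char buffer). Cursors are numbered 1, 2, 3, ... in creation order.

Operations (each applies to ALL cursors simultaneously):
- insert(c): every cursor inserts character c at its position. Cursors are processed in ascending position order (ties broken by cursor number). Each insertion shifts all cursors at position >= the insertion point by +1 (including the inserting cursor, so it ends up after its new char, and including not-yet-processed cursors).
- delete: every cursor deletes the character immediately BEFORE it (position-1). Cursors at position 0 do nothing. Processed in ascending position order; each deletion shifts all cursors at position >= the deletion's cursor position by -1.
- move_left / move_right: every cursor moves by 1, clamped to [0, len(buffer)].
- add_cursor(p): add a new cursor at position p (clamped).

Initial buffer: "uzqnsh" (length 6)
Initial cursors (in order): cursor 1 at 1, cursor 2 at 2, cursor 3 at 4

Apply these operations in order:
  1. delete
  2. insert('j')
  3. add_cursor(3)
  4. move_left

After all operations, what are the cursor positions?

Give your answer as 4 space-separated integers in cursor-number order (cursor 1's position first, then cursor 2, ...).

Answer: 1 1 3 2

Derivation:
After op 1 (delete): buffer="qsh" (len 3), cursors c1@0 c2@0 c3@1, authorship ...
After op 2 (insert('j')): buffer="jjqjsh" (len 6), cursors c1@2 c2@2 c3@4, authorship 12.3..
After op 3 (add_cursor(3)): buffer="jjqjsh" (len 6), cursors c1@2 c2@2 c4@3 c3@4, authorship 12.3..
After op 4 (move_left): buffer="jjqjsh" (len 6), cursors c1@1 c2@1 c4@2 c3@3, authorship 12.3..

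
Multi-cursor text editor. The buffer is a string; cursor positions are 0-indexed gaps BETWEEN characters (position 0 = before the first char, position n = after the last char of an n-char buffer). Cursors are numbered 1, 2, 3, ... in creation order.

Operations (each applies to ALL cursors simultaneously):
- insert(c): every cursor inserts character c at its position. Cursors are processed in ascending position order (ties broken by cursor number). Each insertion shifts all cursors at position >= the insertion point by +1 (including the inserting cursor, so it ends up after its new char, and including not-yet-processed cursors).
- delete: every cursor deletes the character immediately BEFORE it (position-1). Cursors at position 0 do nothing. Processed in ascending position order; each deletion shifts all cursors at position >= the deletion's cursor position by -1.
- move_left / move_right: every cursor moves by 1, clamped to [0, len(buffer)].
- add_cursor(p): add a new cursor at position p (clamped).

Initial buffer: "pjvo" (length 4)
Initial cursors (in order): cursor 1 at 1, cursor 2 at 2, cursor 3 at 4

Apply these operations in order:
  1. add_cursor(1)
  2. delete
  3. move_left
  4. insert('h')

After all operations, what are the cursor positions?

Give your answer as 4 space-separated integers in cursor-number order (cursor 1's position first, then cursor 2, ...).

Answer: 4 4 4 4

Derivation:
After op 1 (add_cursor(1)): buffer="pjvo" (len 4), cursors c1@1 c4@1 c2@2 c3@4, authorship ....
After op 2 (delete): buffer="v" (len 1), cursors c1@0 c2@0 c4@0 c3@1, authorship .
After op 3 (move_left): buffer="v" (len 1), cursors c1@0 c2@0 c3@0 c4@0, authorship .
After op 4 (insert('h')): buffer="hhhhv" (len 5), cursors c1@4 c2@4 c3@4 c4@4, authorship 1234.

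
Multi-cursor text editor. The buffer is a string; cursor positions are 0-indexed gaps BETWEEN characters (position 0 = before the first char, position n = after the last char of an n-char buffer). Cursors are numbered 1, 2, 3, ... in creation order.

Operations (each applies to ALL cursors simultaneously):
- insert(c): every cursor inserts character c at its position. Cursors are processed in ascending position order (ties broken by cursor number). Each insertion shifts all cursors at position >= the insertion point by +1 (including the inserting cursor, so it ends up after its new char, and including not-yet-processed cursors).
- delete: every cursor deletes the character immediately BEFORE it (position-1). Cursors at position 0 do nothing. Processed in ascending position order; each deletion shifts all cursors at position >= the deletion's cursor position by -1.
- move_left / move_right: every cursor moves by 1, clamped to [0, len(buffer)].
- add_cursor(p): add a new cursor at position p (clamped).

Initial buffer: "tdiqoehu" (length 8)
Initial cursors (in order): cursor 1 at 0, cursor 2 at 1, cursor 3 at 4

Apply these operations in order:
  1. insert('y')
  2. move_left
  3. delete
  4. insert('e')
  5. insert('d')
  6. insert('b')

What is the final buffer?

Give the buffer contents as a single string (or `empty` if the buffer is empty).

After op 1 (insert('y')): buffer="ytydiqyoehu" (len 11), cursors c1@1 c2@3 c3@7, authorship 1.2...3....
After op 2 (move_left): buffer="ytydiqyoehu" (len 11), cursors c1@0 c2@2 c3@6, authorship 1.2...3....
After op 3 (delete): buffer="yydiyoehu" (len 9), cursors c1@0 c2@1 c3@4, authorship 12..3....
After op 4 (insert('e')): buffer="eyeydieyoehu" (len 12), cursors c1@1 c2@3 c3@7, authorship 1122..33....
After op 5 (insert('d')): buffer="edyedydiedyoehu" (len 15), cursors c1@2 c2@5 c3@10, authorship 111222..333....
After op 6 (insert('b')): buffer="edbyedbydiedbyoehu" (len 18), cursors c1@3 c2@7 c3@13, authorship 11112222..3333....

Answer: edbyedbydiedbyoehu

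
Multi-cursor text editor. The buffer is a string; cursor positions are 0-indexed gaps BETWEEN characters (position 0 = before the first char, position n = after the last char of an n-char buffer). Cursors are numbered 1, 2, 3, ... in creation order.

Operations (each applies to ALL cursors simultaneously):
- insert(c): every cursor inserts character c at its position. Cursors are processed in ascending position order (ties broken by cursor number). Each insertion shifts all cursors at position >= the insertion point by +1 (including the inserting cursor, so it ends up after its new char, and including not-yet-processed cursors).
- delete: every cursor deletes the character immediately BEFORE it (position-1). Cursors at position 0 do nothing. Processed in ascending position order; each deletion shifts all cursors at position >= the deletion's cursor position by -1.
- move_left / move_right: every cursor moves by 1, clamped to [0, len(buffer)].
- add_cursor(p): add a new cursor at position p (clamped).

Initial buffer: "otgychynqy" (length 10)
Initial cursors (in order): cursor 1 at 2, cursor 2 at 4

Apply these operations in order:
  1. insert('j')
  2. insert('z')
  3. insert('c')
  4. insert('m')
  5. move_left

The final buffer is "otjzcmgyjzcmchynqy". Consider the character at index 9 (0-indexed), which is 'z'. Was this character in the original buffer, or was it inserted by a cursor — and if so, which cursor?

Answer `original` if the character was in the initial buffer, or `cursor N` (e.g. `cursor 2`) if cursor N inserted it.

After op 1 (insert('j')): buffer="otjgyjchynqy" (len 12), cursors c1@3 c2@6, authorship ..1..2......
After op 2 (insert('z')): buffer="otjzgyjzchynqy" (len 14), cursors c1@4 c2@8, authorship ..11..22......
After op 3 (insert('c')): buffer="otjzcgyjzcchynqy" (len 16), cursors c1@5 c2@10, authorship ..111..222......
After op 4 (insert('m')): buffer="otjzcmgyjzcmchynqy" (len 18), cursors c1@6 c2@12, authorship ..1111..2222......
After op 5 (move_left): buffer="otjzcmgyjzcmchynqy" (len 18), cursors c1@5 c2@11, authorship ..1111..2222......
Authorship (.=original, N=cursor N): . . 1 1 1 1 . . 2 2 2 2 . . . . . .
Index 9: author = 2

Answer: cursor 2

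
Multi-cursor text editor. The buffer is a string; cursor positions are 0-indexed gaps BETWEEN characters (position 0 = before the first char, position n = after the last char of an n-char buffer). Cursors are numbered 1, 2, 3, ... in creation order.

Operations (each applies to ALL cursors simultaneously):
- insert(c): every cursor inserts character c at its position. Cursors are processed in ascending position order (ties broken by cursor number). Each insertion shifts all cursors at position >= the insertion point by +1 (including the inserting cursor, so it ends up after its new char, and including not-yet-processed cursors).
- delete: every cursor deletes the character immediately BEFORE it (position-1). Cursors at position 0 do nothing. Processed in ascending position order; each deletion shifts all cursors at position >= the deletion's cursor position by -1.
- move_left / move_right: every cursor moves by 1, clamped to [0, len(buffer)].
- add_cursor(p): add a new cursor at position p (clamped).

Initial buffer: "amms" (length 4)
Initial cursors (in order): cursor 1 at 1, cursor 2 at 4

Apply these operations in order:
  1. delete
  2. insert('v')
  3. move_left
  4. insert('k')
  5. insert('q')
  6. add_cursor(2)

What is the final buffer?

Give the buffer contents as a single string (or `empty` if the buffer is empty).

Answer: kqvmmkqv

Derivation:
After op 1 (delete): buffer="mm" (len 2), cursors c1@0 c2@2, authorship ..
After op 2 (insert('v')): buffer="vmmv" (len 4), cursors c1@1 c2@4, authorship 1..2
After op 3 (move_left): buffer="vmmv" (len 4), cursors c1@0 c2@3, authorship 1..2
After op 4 (insert('k')): buffer="kvmmkv" (len 6), cursors c1@1 c2@5, authorship 11..22
After op 5 (insert('q')): buffer="kqvmmkqv" (len 8), cursors c1@2 c2@7, authorship 111..222
After op 6 (add_cursor(2)): buffer="kqvmmkqv" (len 8), cursors c1@2 c3@2 c2@7, authorship 111..222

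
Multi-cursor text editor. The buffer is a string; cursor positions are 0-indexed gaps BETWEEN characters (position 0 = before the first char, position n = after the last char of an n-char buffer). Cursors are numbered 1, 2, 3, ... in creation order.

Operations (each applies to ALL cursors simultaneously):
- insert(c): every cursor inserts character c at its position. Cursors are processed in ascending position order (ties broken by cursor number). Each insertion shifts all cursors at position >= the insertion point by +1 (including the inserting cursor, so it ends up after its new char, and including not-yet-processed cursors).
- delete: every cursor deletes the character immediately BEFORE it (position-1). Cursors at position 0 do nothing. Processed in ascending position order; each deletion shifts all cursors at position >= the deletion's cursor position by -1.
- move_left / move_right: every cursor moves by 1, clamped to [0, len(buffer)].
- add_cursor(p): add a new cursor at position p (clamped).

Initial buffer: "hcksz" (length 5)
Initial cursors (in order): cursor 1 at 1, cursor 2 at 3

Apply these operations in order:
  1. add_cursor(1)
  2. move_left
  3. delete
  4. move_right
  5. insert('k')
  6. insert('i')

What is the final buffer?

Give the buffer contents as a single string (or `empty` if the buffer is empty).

Answer: hkkiikkisz

Derivation:
After op 1 (add_cursor(1)): buffer="hcksz" (len 5), cursors c1@1 c3@1 c2@3, authorship .....
After op 2 (move_left): buffer="hcksz" (len 5), cursors c1@0 c3@0 c2@2, authorship .....
After op 3 (delete): buffer="hksz" (len 4), cursors c1@0 c3@0 c2@1, authorship ....
After op 4 (move_right): buffer="hksz" (len 4), cursors c1@1 c3@1 c2@2, authorship ....
After op 5 (insert('k')): buffer="hkkkksz" (len 7), cursors c1@3 c3@3 c2@5, authorship .13.2..
After op 6 (insert('i')): buffer="hkkiikkisz" (len 10), cursors c1@5 c3@5 c2@8, authorship .1313.22..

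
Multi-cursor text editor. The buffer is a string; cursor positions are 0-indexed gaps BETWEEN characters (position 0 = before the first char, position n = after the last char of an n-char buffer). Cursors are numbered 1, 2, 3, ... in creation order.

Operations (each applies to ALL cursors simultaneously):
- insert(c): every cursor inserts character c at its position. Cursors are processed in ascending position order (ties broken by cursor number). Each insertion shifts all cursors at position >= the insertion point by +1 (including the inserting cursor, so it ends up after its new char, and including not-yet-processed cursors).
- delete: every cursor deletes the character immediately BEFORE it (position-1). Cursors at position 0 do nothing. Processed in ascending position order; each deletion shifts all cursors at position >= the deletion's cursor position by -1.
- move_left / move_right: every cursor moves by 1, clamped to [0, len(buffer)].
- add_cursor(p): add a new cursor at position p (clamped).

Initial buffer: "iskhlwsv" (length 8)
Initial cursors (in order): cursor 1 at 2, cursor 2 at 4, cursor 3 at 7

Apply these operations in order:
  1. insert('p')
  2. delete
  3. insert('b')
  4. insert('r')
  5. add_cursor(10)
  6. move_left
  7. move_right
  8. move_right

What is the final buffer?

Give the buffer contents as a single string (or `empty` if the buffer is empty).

After op 1 (insert('p')): buffer="ispkhplwspv" (len 11), cursors c1@3 c2@6 c3@10, authorship ..1..2...3.
After op 2 (delete): buffer="iskhlwsv" (len 8), cursors c1@2 c2@4 c3@7, authorship ........
After op 3 (insert('b')): buffer="isbkhblwsbv" (len 11), cursors c1@3 c2@6 c3@10, authorship ..1..2...3.
After op 4 (insert('r')): buffer="isbrkhbrlwsbrv" (len 14), cursors c1@4 c2@8 c3@13, authorship ..11..22...33.
After op 5 (add_cursor(10)): buffer="isbrkhbrlwsbrv" (len 14), cursors c1@4 c2@8 c4@10 c3@13, authorship ..11..22...33.
After op 6 (move_left): buffer="isbrkhbrlwsbrv" (len 14), cursors c1@3 c2@7 c4@9 c3@12, authorship ..11..22...33.
After op 7 (move_right): buffer="isbrkhbrlwsbrv" (len 14), cursors c1@4 c2@8 c4@10 c3@13, authorship ..11..22...33.
After op 8 (move_right): buffer="isbrkhbrlwsbrv" (len 14), cursors c1@5 c2@9 c4@11 c3@14, authorship ..11..22...33.

Answer: isbrkhbrlwsbrv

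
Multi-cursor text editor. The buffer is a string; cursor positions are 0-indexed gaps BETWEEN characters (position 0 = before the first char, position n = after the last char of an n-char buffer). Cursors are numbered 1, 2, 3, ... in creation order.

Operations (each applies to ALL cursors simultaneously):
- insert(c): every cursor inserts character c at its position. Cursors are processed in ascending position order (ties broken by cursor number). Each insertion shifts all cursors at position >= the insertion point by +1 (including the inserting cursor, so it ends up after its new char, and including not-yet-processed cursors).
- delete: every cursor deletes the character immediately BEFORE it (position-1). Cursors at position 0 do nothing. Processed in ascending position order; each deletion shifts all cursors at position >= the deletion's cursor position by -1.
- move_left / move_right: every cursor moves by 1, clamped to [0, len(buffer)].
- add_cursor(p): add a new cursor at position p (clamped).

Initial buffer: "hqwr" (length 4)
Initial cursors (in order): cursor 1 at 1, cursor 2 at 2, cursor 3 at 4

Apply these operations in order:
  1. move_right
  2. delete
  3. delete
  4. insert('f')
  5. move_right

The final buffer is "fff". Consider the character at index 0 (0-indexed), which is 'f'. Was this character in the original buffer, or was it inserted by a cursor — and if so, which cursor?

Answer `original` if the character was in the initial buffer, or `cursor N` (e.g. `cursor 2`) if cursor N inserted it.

Answer: cursor 1

Derivation:
After op 1 (move_right): buffer="hqwr" (len 4), cursors c1@2 c2@3 c3@4, authorship ....
After op 2 (delete): buffer="h" (len 1), cursors c1@1 c2@1 c3@1, authorship .
After op 3 (delete): buffer="" (len 0), cursors c1@0 c2@0 c3@0, authorship 
After op 4 (insert('f')): buffer="fff" (len 3), cursors c1@3 c2@3 c3@3, authorship 123
After op 5 (move_right): buffer="fff" (len 3), cursors c1@3 c2@3 c3@3, authorship 123
Authorship (.=original, N=cursor N): 1 2 3
Index 0: author = 1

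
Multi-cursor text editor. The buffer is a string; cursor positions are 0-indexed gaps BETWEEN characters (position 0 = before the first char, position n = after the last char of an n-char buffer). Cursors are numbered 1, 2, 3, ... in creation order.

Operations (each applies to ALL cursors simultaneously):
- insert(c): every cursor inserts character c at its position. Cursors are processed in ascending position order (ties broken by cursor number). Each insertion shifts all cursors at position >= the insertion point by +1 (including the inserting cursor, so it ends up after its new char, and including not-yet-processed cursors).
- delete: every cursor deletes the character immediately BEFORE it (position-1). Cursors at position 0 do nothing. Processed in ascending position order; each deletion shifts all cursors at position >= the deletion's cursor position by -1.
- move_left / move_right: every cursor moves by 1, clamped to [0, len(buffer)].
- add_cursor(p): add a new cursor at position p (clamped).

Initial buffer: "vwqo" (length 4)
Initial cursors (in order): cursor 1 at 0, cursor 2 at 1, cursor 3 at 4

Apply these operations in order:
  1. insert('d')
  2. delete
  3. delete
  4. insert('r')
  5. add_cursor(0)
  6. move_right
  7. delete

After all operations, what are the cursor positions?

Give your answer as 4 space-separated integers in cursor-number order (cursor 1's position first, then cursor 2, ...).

Answer: 0 0 1 0

Derivation:
After op 1 (insert('d')): buffer="dvdwqod" (len 7), cursors c1@1 c2@3 c3@7, authorship 1.2...3
After op 2 (delete): buffer="vwqo" (len 4), cursors c1@0 c2@1 c3@4, authorship ....
After op 3 (delete): buffer="wq" (len 2), cursors c1@0 c2@0 c3@2, authorship ..
After op 4 (insert('r')): buffer="rrwqr" (len 5), cursors c1@2 c2@2 c3@5, authorship 12..3
After op 5 (add_cursor(0)): buffer="rrwqr" (len 5), cursors c4@0 c1@2 c2@2 c3@5, authorship 12..3
After op 6 (move_right): buffer="rrwqr" (len 5), cursors c4@1 c1@3 c2@3 c3@5, authorship 12..3
After op 7 (delete): buffer="q" (len 1), cursors c1@0 c2@0 c4@0 c3@1, authorship .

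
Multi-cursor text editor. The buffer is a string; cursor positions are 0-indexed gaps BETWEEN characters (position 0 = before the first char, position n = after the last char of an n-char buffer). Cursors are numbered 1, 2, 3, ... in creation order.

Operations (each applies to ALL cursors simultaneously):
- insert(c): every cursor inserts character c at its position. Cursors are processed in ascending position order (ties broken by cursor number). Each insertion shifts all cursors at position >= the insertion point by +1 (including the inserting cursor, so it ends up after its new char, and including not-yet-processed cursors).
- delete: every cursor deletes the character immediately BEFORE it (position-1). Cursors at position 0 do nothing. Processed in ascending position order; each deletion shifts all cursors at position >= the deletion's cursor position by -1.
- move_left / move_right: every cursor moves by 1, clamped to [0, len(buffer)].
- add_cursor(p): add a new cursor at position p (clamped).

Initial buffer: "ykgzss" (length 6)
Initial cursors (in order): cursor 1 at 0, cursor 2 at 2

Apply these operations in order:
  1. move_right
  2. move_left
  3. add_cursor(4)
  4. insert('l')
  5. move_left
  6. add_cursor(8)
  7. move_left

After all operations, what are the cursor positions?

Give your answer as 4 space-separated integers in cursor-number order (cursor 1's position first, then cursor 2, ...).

After op 1 (move_right): buffer="ykgzss" (len 6), cursors c1@1 c2@3, authorship ......
After op 2 (move_left): buffer="ykgzss" (len 6), cursors c1@0 c2@2, authorship ......
After op 3 (add_cursor(4)): buffer="ykgzss" (len 6), cursors c1@0 c2@2 c3@4, authorship ......
After op 4 (insert('l')): buffer="lyklgzlss" (len 9), cursors c1@1 c2@4 c3@7, authorship 1..2..3..
After op 5 (move_left): buffer="lyklgzlss" (len 9), cursors c1@0 c2@3 c3@6, authorship 1..2..3..
After op 6 (add_cursor(8)): buffer="lyklgzlss" (len 9), cursors c1@0 c2@3 c3@6 c4@8, authorship 1..2..3..
After op 7 (move_left): buffer="lyklgzlss" (len 9), cursors c1@0 c2@2 c3@5 c4@7, authorship 1..2..3..

Answer: 0 2 5 7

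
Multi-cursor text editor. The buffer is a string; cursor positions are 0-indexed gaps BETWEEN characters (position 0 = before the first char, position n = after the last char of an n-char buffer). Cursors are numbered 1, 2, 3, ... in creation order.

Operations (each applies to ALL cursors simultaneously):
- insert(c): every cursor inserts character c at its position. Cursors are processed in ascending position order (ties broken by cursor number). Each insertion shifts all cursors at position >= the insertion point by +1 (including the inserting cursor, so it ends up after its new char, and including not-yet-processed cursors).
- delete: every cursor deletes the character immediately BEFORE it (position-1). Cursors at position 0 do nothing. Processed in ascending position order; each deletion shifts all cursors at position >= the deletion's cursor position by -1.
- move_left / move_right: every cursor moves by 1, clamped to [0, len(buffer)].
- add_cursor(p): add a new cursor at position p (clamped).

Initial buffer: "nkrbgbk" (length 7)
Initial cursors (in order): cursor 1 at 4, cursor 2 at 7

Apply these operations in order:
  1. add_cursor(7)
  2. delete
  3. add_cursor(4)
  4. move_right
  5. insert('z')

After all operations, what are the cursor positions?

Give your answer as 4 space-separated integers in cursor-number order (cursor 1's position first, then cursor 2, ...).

After op 1 (add_cursor(7)): buffer="nkrbgbk" (len 7), cursors c1@4 c2@7 c3@7, authorship .......
After op 2 (delete): buffer="nkrg" (len 4), cursors c1@3 c2@4 c3@4, authorship ....
After op 3 (add_cursor(4)): buffer="nkrg" (len 4), cursors c1@3 c2@4 c3@4 c4@4, authorship ....
After op 4 (move_right): buffer="nkrg" (len 4), cursors c1@4 c2@4 c3@4 c4@4, authorship ....
After op 5 (insert('z')): buffer="nkrgzzzz" (len 8), cursors c1@8 c2@8 c3@8 c4@8, authorship ....1234

Answer: 8 8 8 8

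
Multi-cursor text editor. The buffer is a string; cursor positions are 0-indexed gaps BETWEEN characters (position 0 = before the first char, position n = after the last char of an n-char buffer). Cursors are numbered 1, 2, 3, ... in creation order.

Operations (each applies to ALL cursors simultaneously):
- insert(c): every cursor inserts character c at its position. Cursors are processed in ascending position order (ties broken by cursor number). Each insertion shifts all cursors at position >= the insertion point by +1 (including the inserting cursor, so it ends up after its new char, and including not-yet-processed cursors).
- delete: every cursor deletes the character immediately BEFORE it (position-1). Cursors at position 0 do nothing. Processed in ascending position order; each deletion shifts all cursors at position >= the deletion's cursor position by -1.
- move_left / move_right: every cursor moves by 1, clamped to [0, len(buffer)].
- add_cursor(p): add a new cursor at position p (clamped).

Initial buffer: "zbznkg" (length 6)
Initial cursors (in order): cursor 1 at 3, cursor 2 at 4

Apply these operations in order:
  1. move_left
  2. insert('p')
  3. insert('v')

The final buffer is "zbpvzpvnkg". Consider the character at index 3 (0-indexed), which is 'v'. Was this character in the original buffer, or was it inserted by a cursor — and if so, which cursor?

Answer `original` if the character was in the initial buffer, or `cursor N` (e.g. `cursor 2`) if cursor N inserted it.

After op 1 (move_left): buffer="zbznkg" (len 6), cursors c1@2 c2@3, authorship ......
After op 2 (insert('p')): buffer="zbpzpnkg" (len 8), cursors c1@3 c2@5, authorship ..1.2...
After op 3 (insert('v')): buffer="zbpvzpvnkg" (len 10), cursors c1@4 c2@7, authorship ..11.22...
Authorship (.=original, N=cursor N): . . 1 1 . 2 2 . . .
Index 3: author = 1

Answer: cursor 1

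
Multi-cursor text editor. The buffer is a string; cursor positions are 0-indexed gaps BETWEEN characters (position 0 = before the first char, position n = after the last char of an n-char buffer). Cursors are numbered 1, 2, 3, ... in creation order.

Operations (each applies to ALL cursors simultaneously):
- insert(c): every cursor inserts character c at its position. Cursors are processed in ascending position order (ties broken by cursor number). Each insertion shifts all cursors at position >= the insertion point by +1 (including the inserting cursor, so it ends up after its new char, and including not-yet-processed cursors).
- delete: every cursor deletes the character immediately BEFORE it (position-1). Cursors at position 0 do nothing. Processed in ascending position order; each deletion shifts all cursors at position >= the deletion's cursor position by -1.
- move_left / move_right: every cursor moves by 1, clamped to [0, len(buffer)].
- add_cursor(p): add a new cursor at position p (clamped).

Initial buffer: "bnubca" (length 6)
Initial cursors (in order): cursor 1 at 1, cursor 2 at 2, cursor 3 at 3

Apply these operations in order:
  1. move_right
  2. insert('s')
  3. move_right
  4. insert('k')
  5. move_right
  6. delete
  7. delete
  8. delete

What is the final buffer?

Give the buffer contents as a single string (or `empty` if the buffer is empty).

Answer: bns

Derivation:
After op 1 (move_right): buffer="bnubca" (len 6), cursors c1@2 c2@3 c3@4, authorship ......
After op 2 (insert('s')): buffer="bnsusbsca" (len 9), cursors c1@3 c2@5 c3@7, authorship ..1.2.3..
After op 3 (move_right): buffer="bnsusbsca" (len 9), cursors c1@4 c2@6 c3@8, authorship ..1.2.3..
After op 4 (insert('k')): buffer="bnsuksbkscka" (len 12), cursors c1@5 c2@8 c3@11, authorship ..1.12.23.3.
After op 5 (move_right): buffer="bnsuksbkscka" (len 12), cursors c1@6 c2@9 c3@12, authorship ..1.12.23.3.
After op 6 (delete): buffer="bnsukbkck" (len 9), cursors c1@5 c2@7 c3@9, authorship ..1.1.2.3
After op 7 (delete): buffer="bnsubc" (len 6), cursors c1@4 c2@5 c3@6, authorship ..1...
After op 8 (delete): buffer="bns" (len 3), cursors c1@3 c2@3 c3@3, authorship ..1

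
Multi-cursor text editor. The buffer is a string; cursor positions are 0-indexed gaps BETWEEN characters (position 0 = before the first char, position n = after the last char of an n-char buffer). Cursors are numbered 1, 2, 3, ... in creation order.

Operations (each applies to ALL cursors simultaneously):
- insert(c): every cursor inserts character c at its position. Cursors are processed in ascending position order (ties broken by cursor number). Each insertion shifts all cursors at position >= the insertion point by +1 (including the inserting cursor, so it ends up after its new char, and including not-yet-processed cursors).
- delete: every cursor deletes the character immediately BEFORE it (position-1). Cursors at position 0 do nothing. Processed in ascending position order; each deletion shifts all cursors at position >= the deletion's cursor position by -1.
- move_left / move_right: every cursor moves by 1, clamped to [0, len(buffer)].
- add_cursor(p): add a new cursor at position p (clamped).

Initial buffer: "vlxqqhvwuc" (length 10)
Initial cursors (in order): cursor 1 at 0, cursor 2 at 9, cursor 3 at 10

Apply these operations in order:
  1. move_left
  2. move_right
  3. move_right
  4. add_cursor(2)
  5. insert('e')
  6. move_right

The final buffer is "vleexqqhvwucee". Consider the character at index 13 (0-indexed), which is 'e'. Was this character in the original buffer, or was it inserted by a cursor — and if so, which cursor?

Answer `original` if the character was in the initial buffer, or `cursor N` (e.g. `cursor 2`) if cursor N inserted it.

After op 1 (move_left): buffer="vlxqqhvwuc" (len 10), cursors c1@0 c2@8 c3@9, authorship ..........
After op 2 (move_right): buffer="vlxqqhvwuc" (len 10), cursors c1@1 c2@9 c3@10, authorship ..........
After op 3 (move_right): buffer="vlxqqhvwuc" (len 10), cursors c1@2 c2@10 c3@10, authorship ..........
After op 4 (add_cursor(2)): buffer="vlxqqhvwuc" (len 10), cursors c1@2 c4@2 c2@10 c3@10, authorship ..........
After op 5 (insert('e')): buffer="vleexqqhvwucee" (len 14), cursors c1@4 c4@4 c2@14 c3@14, authorship ..14........23
After op 6 (move_right): buffer="vleexqqhvwucee" (len 14), cursors c1@5 c4@5 c2@14 c3@14, authorship ..14........23
Authorship (.=original, N=cursor N): . . 1 4 . . . . . . . . 2 3
Index 13: author = 3

Answer: cursor 3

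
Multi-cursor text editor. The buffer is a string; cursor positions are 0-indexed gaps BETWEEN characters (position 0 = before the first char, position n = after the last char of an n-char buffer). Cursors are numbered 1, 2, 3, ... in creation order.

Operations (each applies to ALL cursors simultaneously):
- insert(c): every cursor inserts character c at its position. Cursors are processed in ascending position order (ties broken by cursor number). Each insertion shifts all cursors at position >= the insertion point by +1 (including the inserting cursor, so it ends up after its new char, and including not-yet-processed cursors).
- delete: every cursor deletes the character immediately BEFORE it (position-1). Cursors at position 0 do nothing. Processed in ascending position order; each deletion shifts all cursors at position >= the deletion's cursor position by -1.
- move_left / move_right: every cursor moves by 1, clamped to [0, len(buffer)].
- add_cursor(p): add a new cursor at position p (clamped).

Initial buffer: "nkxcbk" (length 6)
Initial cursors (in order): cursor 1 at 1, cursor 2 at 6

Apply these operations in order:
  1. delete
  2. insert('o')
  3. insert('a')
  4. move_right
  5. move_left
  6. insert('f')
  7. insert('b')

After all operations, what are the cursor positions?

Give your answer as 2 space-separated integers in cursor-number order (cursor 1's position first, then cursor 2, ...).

After op 1 (delete): buffer="kxcb" (len 4), cursors c1@0 c2@4, authorship ....
After op 2 (insert('o')): buffer="okxcbo" (len 6), cursors c1@1 c2@6, authorship 1....2
After op 3 (insert('a')): buffer="oakxcboa" (len 8), cursors c1@2 c2@8, authorship 11....22
After op 4 (move_right): buffer="oakxcboa" (len 8), cursors c1@3 c2@8, authorship 11....22
After op 5 (move_left): buffer="oakxcboa" (len 8), cursors c1@2 c2@7, authorship 11....22
After op 6 (insert('f')): buffer="oafkxcbofa" (len 10), cursors c1@3 c2@9, authorship 111....222
After op 7 (insert('b')): buffer="oafbkxcbofba" (len 12), cursors c1@4 c2@11, authorship 1111....2222

Answer: 4 11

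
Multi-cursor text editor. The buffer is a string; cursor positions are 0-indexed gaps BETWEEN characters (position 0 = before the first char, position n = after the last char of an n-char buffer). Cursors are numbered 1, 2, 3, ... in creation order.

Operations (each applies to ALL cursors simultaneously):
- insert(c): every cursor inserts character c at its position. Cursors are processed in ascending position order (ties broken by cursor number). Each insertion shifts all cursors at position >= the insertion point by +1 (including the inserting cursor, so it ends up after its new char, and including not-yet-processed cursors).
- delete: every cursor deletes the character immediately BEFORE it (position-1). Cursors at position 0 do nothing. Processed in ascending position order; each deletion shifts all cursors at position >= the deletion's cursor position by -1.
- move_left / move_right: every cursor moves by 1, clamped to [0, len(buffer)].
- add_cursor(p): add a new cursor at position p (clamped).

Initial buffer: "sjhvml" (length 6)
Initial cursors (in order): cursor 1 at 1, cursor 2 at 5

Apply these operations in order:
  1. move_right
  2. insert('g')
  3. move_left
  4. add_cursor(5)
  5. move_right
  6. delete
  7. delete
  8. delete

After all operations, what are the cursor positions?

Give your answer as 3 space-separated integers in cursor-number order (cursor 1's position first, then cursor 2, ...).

Answer: 0 0 0

Derivation:
After op 1 (move_right): buffer="sjhvml" (len 6), cursors c1@2 c2@6, authorship ......
After op 2 (insert('g')): buffer="sjghvmlg" (len 8), cursors c1@3 c2@8, authorship ..1....2
After op 3 (move_left): buffer="sjghvmlg" (len 8), cursors c1@2 c2@7, authorship ..1....2
After op 4 (add_cursor(5)): buffer="sjghvmlg" (len 8), cursors c1@2 c3@5 c2@7, authorship ..1....2
After op 5 (move_right): buffer="sjghvmlg" (len 8), cursors c1@3 c3@6 c2@8, authorship ..1....2
After op 6 (delete): buffer="sjhvl" (len 5), cursors c1@2 c3@4 c2@5, authorship .....
After op 7 (delete): buffer="sh" (len 2), cursors c1@1 c2@2 c3@2, authorship ..
After op 8 (delete): buffer="" (len 0), cursors c1@0 c2@0 c3@0, authorship 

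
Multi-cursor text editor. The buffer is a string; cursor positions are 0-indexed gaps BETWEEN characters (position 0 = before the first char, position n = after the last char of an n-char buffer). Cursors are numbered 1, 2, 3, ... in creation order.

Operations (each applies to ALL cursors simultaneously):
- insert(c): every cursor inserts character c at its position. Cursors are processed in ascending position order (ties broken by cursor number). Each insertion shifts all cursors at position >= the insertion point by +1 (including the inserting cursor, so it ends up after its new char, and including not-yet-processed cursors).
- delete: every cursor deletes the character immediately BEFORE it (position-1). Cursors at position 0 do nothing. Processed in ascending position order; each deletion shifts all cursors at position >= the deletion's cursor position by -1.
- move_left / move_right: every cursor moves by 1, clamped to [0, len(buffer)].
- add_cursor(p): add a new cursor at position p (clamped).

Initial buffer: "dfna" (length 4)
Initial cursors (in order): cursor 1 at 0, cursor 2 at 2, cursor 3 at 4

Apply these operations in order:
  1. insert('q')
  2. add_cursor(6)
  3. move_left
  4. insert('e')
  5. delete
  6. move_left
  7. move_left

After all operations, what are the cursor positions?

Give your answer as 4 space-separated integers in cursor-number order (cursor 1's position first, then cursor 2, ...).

After op 1 (insert('q')): buffer="qdfqnaq" (len 7), cursors c1@1 c2@4 c3@7, authorship 1..2..3
After op 2 (add_cursor(6)): buffer="qdfqnaq" (len 7), cursors c1@1 c2@4 c4@6 c3@7, authorship 1..2..3
After op 3 (move_left): buffer="qdfqnaq" (len 7), cursors c1@0 c2@3 c4@5 c3@6, authorship 1..2..3
After op 4 (insert('e')): buffer="eqdfeqneaeq" (len 11), cursors c1@1 c2@5 c4@8 c3@10, authorship 11..22.4.33
After op 5 (delete): buffer="qdfqnaq" (len 7), cursors c1@0 c2@3 c4@5 c3@6, authorship 1..2..3
After op 6 (move_left): buffer="qdfqnaq" (len 7), cursors c1@0 c2@2 c4@4 c3@5, authorship 1..2..3
After op 7 (move_left): buffer="qdfqnaq" (len 7), cursors c1@0 c2@1 c4@3 c3@4, authorship 1..2..3

Answer: 0 1 4 3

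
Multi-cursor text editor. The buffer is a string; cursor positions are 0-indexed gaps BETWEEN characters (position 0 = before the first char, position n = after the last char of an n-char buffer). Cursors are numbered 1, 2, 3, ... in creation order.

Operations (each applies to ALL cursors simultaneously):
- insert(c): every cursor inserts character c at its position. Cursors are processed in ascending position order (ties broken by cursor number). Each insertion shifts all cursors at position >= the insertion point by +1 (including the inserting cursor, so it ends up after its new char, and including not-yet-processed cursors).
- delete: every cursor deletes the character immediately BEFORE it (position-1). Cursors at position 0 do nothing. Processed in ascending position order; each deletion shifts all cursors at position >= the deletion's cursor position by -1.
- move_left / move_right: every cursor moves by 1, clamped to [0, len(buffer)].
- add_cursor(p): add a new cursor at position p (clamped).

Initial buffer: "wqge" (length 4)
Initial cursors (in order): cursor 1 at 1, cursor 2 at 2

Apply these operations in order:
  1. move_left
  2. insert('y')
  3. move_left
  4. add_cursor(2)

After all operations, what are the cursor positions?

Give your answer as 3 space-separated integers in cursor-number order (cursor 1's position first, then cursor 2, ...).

Answer: 0 2 2

Derivation:
After op 1 (move_left): buffer="wqge" (len 4), cursors c1@0 c2@1, authorship ....
After op 2 (insert('y')): buffer="ywyqge" (len 6), cursors c1@1 c2@3, authorship 1.2...
After op 3 (move_left): buffer="ywyqge" (len 6), cursors c1@0 c2@2, authorship 1.2...
After op 4 (add_cursor(2)): buffer="ywyqge" (len 6), cursors c1@0 c2@2 c3@2, authorship 1.2...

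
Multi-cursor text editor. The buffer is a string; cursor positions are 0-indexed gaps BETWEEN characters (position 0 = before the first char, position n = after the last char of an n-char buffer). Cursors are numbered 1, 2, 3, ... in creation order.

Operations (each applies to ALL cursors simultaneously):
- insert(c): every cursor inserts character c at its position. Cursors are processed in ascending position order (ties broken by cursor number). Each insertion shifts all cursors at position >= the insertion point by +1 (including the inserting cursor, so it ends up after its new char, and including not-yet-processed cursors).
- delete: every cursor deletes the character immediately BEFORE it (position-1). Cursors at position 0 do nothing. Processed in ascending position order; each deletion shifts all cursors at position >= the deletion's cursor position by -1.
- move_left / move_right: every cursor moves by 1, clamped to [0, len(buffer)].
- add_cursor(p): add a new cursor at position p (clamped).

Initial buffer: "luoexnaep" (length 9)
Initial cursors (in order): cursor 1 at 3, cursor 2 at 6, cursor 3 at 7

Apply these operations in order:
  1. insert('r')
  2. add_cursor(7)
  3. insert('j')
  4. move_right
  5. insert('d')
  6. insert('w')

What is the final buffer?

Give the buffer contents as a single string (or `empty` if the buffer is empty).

Answer: luorjedwxnjrdwjadwrjedwp

Derivation:
After op 1 (insert('r')): buffer="luorexnrarep" (len 12), cursors c1@4 c2@8 c3@10, authorship ...1...2.3..
After op 2 (add_cursor(7)): buffer="luorexnrarep" (len 12), cursors c1@4 c4@7 c2@8 c3@10, authorship ...1...2.3..
After op 3 (insert('j')): buffer="luorjexnjrjarjep" (len 16), cursors c1@5 c4@9 c2@11 c3@14, authorship ...11...422.33..
After op 4 (move_right): buffer="luorjexnjrjarjep" (len 16), cursors c1@6 c4@10 c2@12 c3@15, authorship ...11...422.33..
After op 5 (insert('d')): buffer="luorjedxnjrdjadrjedp" (len 20), cursors c1@7 c4@12 c2@15 c3@19, authorship ...11.1..4242.233.3.
After op 6 (insert('w')): buffer="luorjedwxnjrdwjadwrjedwp" (len 24), cursors c1@8 c4@14 c2@18 c3@23, authorship ...11.11..42442.2233.33.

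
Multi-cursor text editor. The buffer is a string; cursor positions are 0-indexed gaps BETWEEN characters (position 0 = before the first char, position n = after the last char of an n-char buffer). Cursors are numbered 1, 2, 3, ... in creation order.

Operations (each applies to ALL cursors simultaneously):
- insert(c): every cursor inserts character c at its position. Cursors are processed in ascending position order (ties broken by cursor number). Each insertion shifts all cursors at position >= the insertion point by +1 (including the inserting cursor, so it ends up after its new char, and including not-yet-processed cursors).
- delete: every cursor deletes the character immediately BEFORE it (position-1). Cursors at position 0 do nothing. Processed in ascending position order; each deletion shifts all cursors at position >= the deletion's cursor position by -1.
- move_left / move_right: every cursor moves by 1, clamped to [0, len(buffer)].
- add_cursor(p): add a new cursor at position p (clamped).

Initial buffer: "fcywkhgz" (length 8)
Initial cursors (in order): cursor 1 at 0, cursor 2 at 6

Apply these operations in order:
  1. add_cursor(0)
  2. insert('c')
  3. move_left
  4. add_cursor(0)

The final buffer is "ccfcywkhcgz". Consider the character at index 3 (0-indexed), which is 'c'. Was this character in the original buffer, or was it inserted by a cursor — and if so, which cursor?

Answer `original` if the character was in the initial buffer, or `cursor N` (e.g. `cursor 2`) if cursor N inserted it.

After op 1 (add_cursor(0)): buffer="fcywkhgz" (len 8), cursors c1@0 c3@0 c2@6, authorship ........
After op 2 (insert('c')): buffer="ccfcywkhcgz" (len 11), cursors c1@2 c3@2 c2@9, authorship 13......2..
After op 3 (move_left): buffer="ccfcywkhcgz" (len 11), cursors c1@1 c3@1 c2@8, authorship 13......2..
After op 4 (add_cursor(0)): buffer="ccfcywkhcgz" (len 11), cursors c4@0 c1@1 c3@1 c2@8, authorship 13......2..
Authorship (.=original, N=cursor N): 1 3 . . . . . . 2 . .
Index 3: author = original

Answer: original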